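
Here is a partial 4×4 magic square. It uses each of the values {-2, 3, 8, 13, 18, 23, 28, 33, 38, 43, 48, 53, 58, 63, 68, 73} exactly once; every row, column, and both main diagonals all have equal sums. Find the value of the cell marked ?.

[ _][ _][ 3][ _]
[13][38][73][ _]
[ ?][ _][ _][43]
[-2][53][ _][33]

The 16 entries sum to 568, so each line sums to 568/4 = 142.
Using row 2: 13 + 38 + 73 + ? → (2,4) = 142 − 124 = 18.
Row 4 must total 142; the given cells sum to 84, so (4,3) = 58.
Column 3 must total 142; the given cells sum to 134, so (3,3) = 8.
Column 4: 18 + 43 + 33 + ? = 142, so (1,4) = 48.
From main diagonal, 142 − (38 + 8 + 33) gives (1,1) = 63.
Anti-diagonal must total 142; the given cells sum to 119, so (3,2) = 23.
From row 1, 142 − (63 + 3 + 48) gives (1,2) = 28.
The remaining cell in row 3 is (3,1) = 142 − 74 = 68.

68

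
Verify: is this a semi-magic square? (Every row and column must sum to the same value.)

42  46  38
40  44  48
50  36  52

Row 1: 42 + 46 + 38 = 126.
Row 2: 40 + 44 + 48 = 132.
Row 3: 50 + 36 + 52 = 138.
Column 1: 42 + 40 + 50 = 132.
Column 2: 46 + 44 + 36 = 126.
Column 3: 38 + 48 + 52 = 138.

No — row 2 sums to 132 but column 3 sums to 138.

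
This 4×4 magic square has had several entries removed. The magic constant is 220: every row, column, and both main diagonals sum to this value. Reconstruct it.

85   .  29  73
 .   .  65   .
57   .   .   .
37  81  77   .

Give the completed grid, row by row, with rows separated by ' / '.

Row 1: 85 + 29 + 73 + ? = 220, so (1,2) = 33.
Row 4 must total 220; the given cells sum to 195, so (4,4) = 25.
Column 1: 85 + 57 + 37 + ? = 220, so (2,1) = 41.
Using column 3: 29 + 65 + 77 + ? → (3,3) = 220 − 171 = 49.
The remaining cell in main diagonal is (2,2) = 220 − 159 = 61.
The remaining cell in anti-diagonal is (3,2) = 220 − 175 = 45.
The remaining cell in row 2 is (2,4) = 220 − 167 = 53.
Row 3 must total 220; the given cells sum to 151, so (3,4) = 69.

85 33 29 73 / 41 61 65 53 / 57 45 49 69 / 37 81 77 25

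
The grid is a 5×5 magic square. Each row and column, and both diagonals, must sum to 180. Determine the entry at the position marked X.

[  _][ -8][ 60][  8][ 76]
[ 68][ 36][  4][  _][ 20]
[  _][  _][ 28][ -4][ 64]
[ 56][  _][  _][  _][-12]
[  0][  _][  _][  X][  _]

Row 1 needs 180; the known cells sum to 136, so (1,1) = 44.
The remaining cell in row 2 is (2,4) = 180 − 128 = 52.
Column 1: 44 + 68 + 56 + 0 + ? = 180, so (3,1) = 12.
From column 5, 180 − (76 + 20 + 64 + (-12)) gives (5,5) = 32.
Main diagonal: 44 + 36 + 28 + 32 + ? = 180, so (4,4) = 40.
Anti-diagonal: 76 + 52 + 28 + 0 + ? = 180, so (4,2) = 24.
Row 3 must total 180; the given cells sum to 100, so (3,2) = 80.
Using row 4: 56 + 24 + 40 + (-12) + ? → (4,3) = 180 − 108 = 72.
The remaining cell in column 2 is (5,2) = 180 − 132 = 48.
The remaining cell in column 3 is (5,3) = 180 − 164 = 16.
Column 4: 8 + 52 + (-4) + 40 + ? = 180, so (5,4) = 84.

84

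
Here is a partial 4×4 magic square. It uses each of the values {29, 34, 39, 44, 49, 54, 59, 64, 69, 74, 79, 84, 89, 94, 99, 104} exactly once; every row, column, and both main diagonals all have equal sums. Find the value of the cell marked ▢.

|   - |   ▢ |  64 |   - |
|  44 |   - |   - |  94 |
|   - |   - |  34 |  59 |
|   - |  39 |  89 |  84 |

74

The 16 entries sum to 1064, so each line sums to 1064/4 = 266.
From row 4, 266 − (39 + 89 + 84) gives (4,1) = 54.
From column 3, 266 − (64 + 34 + 89) gives (2,3) = 79.
Column 4 needs 266; the known cells sum to 237, so (1,4) = 29.
Anti-diagonal must total 266; the given cells sum to 162, so (3,2) = 104.
Row 2: 44 + 79 + 94 + ? = 266, so (2,2) = 49.
The remaining cell in row 3 is (3,1) = 266 − 197 = 69.
From column 1, 266 − (44 + 69 + 54) gives (1,1) = 99.
Column 2: 49 + 104 + 39 + ? = 266, so (1,2) = 74.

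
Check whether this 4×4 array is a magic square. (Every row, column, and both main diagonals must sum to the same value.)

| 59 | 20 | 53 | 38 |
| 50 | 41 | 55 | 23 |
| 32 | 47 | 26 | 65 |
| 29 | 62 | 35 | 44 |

No — row 2 sums to 169 but row 3 sums to 170.

Row 1: 59 + 20 + 53 + 38 = 170.
Row 2: 50 + 41 + 55 + 23 = 169.
Row 3: 32 + 47 + 26 + 65 = 170.
Row 4: 29 + 62 + 35 + 44 = 170.
Column 1: 59 + 50 + 32 + 29 = 170.
Column 2: 20 + 41 + 47 + 62 = 170.
Column 3: 53 + 55 + 26 + 35 = 169.
Column 4: 38 + 23 + 65 + 44 = 170.
Main diagonal: 59 + 41 + 26 + 44 = 170.
Anti-diagonal: 38 + 55 + 47 + 29 = 169.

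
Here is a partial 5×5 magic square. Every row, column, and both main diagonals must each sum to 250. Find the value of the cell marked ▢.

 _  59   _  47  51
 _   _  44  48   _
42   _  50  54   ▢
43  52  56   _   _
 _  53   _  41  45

58

Column 4 needs 250; the known cells sum to 190, so (4,4) = 60.
The remaining cell in anti-diagonal is (5,1) = 250 − 201 = 49.
Using row 4: 43 + 52 + 56 + 60 + ? → (4,5) = 250 − 211 = 39.
From row 5, 250 − (49 + 53 + 41 + 45) gives (5,3) = 62.
Using column 3: 44 + 50 + 56 + 62 + ? → (1,3) = 250 − 212 = 38.
Row 1 must total 250; the given cells sum to 195, so (1,1) = 55.
From column 1, 250 − (55 + 42 + 43 + 49) gives (2,1) = 61.
Using main diagonal: 55 + 50 + 60 + 45 + ? → (2,2) = 250 − 210 = 40.
Row 2 must total 250; the given cells sum to 193, so (2,5) = 57.
From column 2, 250 − (59 + 40 + 52 + 53) gives (3,2) = 46.
The remaining cell in column 5 is (3,5) = 250 − 192 = 58.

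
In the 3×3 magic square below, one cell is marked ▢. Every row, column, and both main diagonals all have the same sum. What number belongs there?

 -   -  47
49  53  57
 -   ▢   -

45

Row 2 is complete and sums to 159; that is the magic constant.
Column 3 must total 159; the given cells sum to 104, so (3,3) = 55.
Main diagonal needs 159; the known cells sum to 108, so (1,1) = 51.
Anti-diagonal: 47 + 53 + ? = 159, so (3,1) = 59.
Row 1 needs 159; the known cells sum to 98, so (1,2) = 61.
Using row 3: 59 + 55 + ? → (3,2) = 159 − 114 = 45.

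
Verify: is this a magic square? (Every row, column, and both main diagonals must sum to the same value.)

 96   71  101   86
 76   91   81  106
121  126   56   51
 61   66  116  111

Yes

Row 1: 96 + 71 + 101 + 86 = 354.
Row 2: 76 + 91 + 81 + 106 = 354.
Row 3: 121 + 126 + 56 + 51 = 354.
Row 4: 61 + 66 + 116 + 111 = 354.
Column 1: 96 + 76 + 121 + 61 = 354.
Column 2: 71 + 91 + 126 + 66 = 354.
Column 3: 101 + 81 + 56 + 116 = 354.
Column 4: 86 + 106 + 51 + 111 = 354.
Main diagonal: 96 + 91 + 56 + 111 = 354.
Anti-diagonal: 86 + 81 + 126 + 61 = 354.
All lines sum to 354.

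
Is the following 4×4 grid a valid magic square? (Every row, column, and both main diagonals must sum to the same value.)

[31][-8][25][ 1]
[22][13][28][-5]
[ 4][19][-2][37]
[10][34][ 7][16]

No — row 3 sums to 58 but column 1 sums to 67.

Row 1: 31 + (-8) + 25 + 1 = 49.
Row 2: 22 + 13 + 28 + (-5) = 58.
Row 3: 4 + 19 + (-2) + 37 = 58.
Row 4: 10 + 34 + 7 + 16 = 67.
Column 1: 31 + 22 + 4 + 10 = 67.
Column 2: -8 + 13 + 19 + 34 = 58.
Column 3: 25 + 28 + (-2) + 7 = 58.
Column 4: 1 + (-5) + 37 + 16 = 49.
Main diagonal: 31 + 13 + (-2) + 16 = 58.
Anti-diagonal: 1 + 28 + 19 + 10 = 58.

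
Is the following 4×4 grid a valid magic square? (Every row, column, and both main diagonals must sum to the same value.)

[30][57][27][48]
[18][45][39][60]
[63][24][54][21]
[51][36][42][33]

Yes

Row 1: 30 + 57 + 27 + 48 = 162.
Row 2: 18 + 45 + 39 + 60 = 162.
Row 3: 63 + 24 + 54 + 21 = 162.
Row 4: 51 + 36 + 42 + 33 = 162.
Column 1: 30 + 18 + 63 + 51 = 162.
Column 2: 57 + 45 + 24 + 36 = 162.
Column 3: 27 + 39 + 54 + 42 = 162.
Column 4: 48 + 60 + 21 + 33 = 162.
Main diagonal: 30 + 45 + 54 + 33 = 162.
Anti-diagonal: 48 + 39 + 24 + 51 = 162.
All lines sum to 162.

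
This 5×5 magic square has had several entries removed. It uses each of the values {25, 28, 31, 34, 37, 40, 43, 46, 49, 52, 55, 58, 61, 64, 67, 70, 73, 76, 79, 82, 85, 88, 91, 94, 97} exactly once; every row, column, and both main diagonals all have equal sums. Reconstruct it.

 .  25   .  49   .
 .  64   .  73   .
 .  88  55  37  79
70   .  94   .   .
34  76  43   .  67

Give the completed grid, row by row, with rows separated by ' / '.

58 25 82 49 91 / 97 64 31 73 40 / 46 88 55 37 79 / 70 52 94 61 28 / 34 76 43 85 67

The 25 entries sum to 1525, so each line sums to 1525/5 = 305.
Using row 3: 88 + 55 + 37 + 79 + ? → (3,1) = 305 − 259 = 46.
Row 5: 34 + 76 + 43 + 67 + ? = 305, so (5,4) = 85.
Column 2 needs 305; the known cells sum to 253, so (4,2) = 52.
Column 4 must total 305; the given cells sum to 244, so (4,4) = 61.
From main diagonal, 305 − (64 + 55 + 61 + 67) gives (1,1) = 58.
Anti-diagonal needs 305; the known cells sum to 214, so (1,5) = 91.
Row 1 needs 305; the known cells sum to 223, so (1,3) = 82.
Row 4 must total 305; the given cells sum to 277, so (4,5) = 28.
From column 1, 305 − (58 + 46 + 70 + 34) gives (2,1) = 97.
Column 3 needs 305; the known cells sum to 274, so (2,3) = 31.
Using column 5: 91 + 79 + 28 + 67 + ? → (2,5) = 305 − 265 = 40.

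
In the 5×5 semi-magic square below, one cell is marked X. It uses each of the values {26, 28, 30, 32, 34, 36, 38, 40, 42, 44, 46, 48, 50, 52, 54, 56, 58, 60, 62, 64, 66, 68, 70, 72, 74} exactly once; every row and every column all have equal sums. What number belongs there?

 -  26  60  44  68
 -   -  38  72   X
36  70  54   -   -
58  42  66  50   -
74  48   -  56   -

46

The 25 entries sum to 1250, so each line sums to 1250/5 = 250.
Row 1 must total 250; the given cells sum to 198, so (1,1) = 52.
From row 4, 250 − (58 + 42 + 66 + 50) gives (4,5) = 34.
Column 1 needs 250; the known cells sum to 220, so (2,1) = 30.
From column 2, 250 − (26 + 70 + 42 + 48) gives (2,2) = 64.
Column 3 needs 250; the known cells sum to 218, so (5,3) = 32.
Using column 4: 44 + 72 + 50 + 56 + ? → (3,4) = 250 − 222 = 28.
Using row 2: 30 + 64 + 38 + 72 + ? → (2,5) = 250 − 204 = 46.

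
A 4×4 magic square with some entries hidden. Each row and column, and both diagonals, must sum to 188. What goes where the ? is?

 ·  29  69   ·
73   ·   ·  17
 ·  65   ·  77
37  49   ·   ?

Column 2 must total 188; the given cells sum to 143, so (2,2) = 45.
Row 2 needs 188; the known cells sum to 135, so (2,3) = 53.
Anti-diagonal needs 188; the known cells sum to 155, so (1,4) = 33.
Row 1 must total 188; the given cells sum to 131, so (1,1) = 57.
From column 1, 188 − (57 + 73 + 37) gives (3,1) = 21.
The remaining cell in column 4 is (4,4) = 188 − 127 = 61.

61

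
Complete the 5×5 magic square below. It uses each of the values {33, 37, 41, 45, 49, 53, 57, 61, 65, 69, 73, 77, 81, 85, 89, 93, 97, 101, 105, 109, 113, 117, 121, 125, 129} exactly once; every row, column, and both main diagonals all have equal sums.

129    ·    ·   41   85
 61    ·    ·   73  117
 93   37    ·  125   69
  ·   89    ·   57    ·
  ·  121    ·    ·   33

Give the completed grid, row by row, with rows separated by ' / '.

129 53 97 41 85 / 61 105 49 73 117 / 93 37 81 125 69 / 45 89 113 57 101 / 77 121 65 109 33

The 25 entries sum to 2025, so each line sums to 2025/5 = 405.
Row 3 must total 405; the given cells sum to 324, so (3,3) = 81.
Column 4: 41 + 73 + 125 + 57 + ? = 405, so (5,4) = 109.
Using column 5: 85 + 117 + 69 + 33 + ? → (4,5) = 405 − 304 = 101.
From main diagonal, 405 − (129 + 81 + 57 + 33) gives (2,2) = 105.
Using anti-diagonal: 85 + 73 + 81 + 89 + ? → (5,1) = 405 − 328 = 77.
The remaining cell in row 2 is (2,3) = 405 − 356 = 49.
The remaining cell in row 5 is (5,3) = 405 − 340 = 65.
Column 1 must total 405; the given cells sum to 360, so (4,1) = 45.
The remaining cell in column 2 is (1,2) = 405 − 352 = 53.
Row 1 needs 405; the known cells sum to 308, so (1,3) = 97.
Row 4 must total 405; the given cells sum to 292, so (4,3) = 113.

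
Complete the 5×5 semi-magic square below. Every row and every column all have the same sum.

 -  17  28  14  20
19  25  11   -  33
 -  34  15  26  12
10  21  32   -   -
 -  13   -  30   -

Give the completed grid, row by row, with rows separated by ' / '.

31 17 28 14 20 / 19 25 11 22 33 / 23 34 15 26 12 / 10 21 32 18 29 / 27 13 24 30 16

Column 2 is already complete: 17 + 25 + 34 + 21 + 13 = 110, so that is the magic constant.
The remaining cell in row 1 is (1,1) = 110 − 79 = 31.
Row 2: 19 + 25 + 11 + 33 + ? = 110, so (2,4) = 22.
Row 3 must total 110; the given cells sum to 87, so (3,1) = 23.
Column 1 must total 110; the given cells sum to 83, so (5,1) = 27.
Using column 3: 28 + 11 + 15 + 32 + ? → (5,3) = 110 − 86 = 24.
Column 4: 14 + 22 + 26 + 30 + ? = 110, so (4,4) = 18.
The remaining cell in row 4 is (4,5) = 110 − 81 = 29.
The remaining cell in row 5 is (5,5) = 110 − 94 = 16.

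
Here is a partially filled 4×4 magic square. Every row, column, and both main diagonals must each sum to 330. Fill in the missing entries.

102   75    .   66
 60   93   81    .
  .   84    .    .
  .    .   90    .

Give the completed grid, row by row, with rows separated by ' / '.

102 75 87 66 / 60 93 81 96 / 69 84 72 105 / 99 78 90 63

The remaining cell in row 1 is (1,3) = 330 − 243 = 87.
Row 2 needs 330; the known cells sum to 234, so (2,4) = 96.
Column 2: 75 + 93 + 84 + ? = 330, so (4,2) = 78.
From column 3, 330 − (87 + 81 + 90) gives (3,3) = 72.
Main diagonal: 102 + 93 + 72 + ? = 330, so (4,4) = 63.
The remaining cell in anti-diagonal is (4,1) = 330 − 231 = 99.
Column 1 must total 330; the given cells sum to 261, so (3,1) = 69.
Using column 4: 66 + 96 + 63 + ? → (3,4) = 330 − 225 = 105.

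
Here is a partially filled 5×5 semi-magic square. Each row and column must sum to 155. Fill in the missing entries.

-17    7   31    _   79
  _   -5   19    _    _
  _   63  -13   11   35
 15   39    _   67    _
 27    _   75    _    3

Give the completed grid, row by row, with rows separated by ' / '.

From row 1, 155 − (-17 + 7 + 31 + 79) gives (1,4) = 55.
Using row 3: 63 + (-13) + 11 + 35 + ? → (3,1) = 155 − 96 = 59.
From column 1, 155 − (-17 + 59 + 15 + 27) gives (2,1) = 71.
Column 2 needs 155; the known cells sum to 104, so (5,2) = 51.
The remaining cell in column 3 is (4,3) = 155 − 112 = 43.
From row 4, 155 − (15 + 39 + 43 + 67) gives (4,5) = -9.
From row 5, 155 − (27 + 51 + 75 + 3) gives (5,4) = -1.
Column 4 needs 155; the known cells sum to 132, so (2,4) = 23.
Column 5: 79 + 35 + (-9) + 3 + ? = 155, so (2,5) = 47.

-17 7 31 55 79 / 71 -5 19 23 47 / 59 63 -13 11 35 / 15 39 43 67 -9 / 27 51 75 -1 3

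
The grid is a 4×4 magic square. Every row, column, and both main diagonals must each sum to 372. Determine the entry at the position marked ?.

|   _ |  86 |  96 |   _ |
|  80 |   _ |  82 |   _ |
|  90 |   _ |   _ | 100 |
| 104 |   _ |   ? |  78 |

106

Using column 1: 80 + 90 + 104 + ? → (1,1) = 372 − 274 = 98.
Row 1 needs 372; the known cells sum to 280, so (1,4) = 92.
Column 4: 92 + 100 + 78 + ? = 372, so (2,4) = 102.
Anti-diagonal must total 372; the given cells sum to 278, so (3,2) = 94.
Row 2 needs 372; the known cells sum to 264, so (2,2) = 108.
From row 3, 372 − (90 + 94 + 100) gives (3,3) = 88.
Column 2 must total 372; the given cells sum to 288, so (4,2) = 84.
From column 3, 372 − (96 + 82 + 88) gives (4,3) = 106.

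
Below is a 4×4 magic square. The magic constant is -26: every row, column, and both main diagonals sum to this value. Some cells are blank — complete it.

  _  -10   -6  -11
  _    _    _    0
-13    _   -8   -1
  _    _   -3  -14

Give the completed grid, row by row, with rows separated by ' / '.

1 -10 -6 -11 / -12 -5 -9 0 / -13 -4 -8 -1 / -2 -7 -3 -14

Row 1 must total -26; the given cells sum to -27, so (1,1) = 1.
Row 3: -13 + (-8) + (-1) + ? = -26, so (3,2) = -4.
From column 3, -26 − (-6 + (-8) + (-3)) gives (2,3) = -9.
Main diagonal needs -26; the known cells sum to -21, so (2,2) = -5.
Using anti-diagonal: -11 + (-9) + (-4) + ? → (4,1) = -26 − (-24) = -2.
Using row 2: -5 + (-9) + 0 + ? → (2,1) = -26 − (-14) = -12.
Using row 4: -2 + (-3) + (-14) + ? → (4,2) = -26 − (-19) = -7.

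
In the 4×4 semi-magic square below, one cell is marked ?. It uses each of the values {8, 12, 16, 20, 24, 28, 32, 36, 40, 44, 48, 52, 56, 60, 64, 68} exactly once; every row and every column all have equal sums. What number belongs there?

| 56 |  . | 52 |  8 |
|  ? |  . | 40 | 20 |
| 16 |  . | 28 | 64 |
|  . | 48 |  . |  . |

68

The 16 entries sum to 608, so each line sums to 608/4 = 152.
Using row 1: 56 + 52 + 8 + ? → (1,2) = 152 − 116 = 36.
The remaining cell in row 3 is (3,2) = 152 − 108 = 44.
Column 2: 36 + 44 + 48 + ? = 152, so (2,2) = 24.
Using column 3: 52 + 40 + 28 + ? → (4,3) = 152 − 120 = 32.
Column 4 needs 152; the known cells sum to 92, so (4,4) = 60.
Row 2: 24 + 40 + 20 + ? = 152, so (2,1) = 68.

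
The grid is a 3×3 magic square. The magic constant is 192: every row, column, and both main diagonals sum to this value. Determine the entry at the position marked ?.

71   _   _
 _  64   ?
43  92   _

From row 3, 192 − (43 + 92) gives (3,3) = 57.
The remaining cell in column 1 is (2,1) = 192 − 114 = 78.
The remaining cell in column 2 is (1,2) = 192 − 156 = 36.
Using anti-diagonal: 64 + 43 + ? → (1,3) = 192 − 107 = 85.
Row 2: 78 + 64 + ? = 192, so (2,3) = 50.

50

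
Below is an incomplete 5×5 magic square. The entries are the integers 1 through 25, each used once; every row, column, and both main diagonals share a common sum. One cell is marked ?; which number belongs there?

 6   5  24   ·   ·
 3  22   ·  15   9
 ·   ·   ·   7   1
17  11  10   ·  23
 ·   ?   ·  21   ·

8

The entries are 1 through 25, which sum to 325, so each line sums to 325/5 = 65.
Using row 2: 3 + 22 + 15 + 9 + ? → (2,3) = 65 − 49 = 16.
Using row 4: 17 + 11 + 10 + 23 + ? → (4,4) = 65 − 61 = 4.
Column 4: 15 + 7 + 4 + 21 + ? = 65, so (1,4) = 18.
The remaining cell in row 1 is (1,5) = 65 − 53 = 12.
The remaining cell in column 5 is (5,5) = 65 − 45 = 20.
Main diagonal: 6 + 22 + 4 + 20 + ? = 65, so (3,3) = 13.
Anti-diagonal needs 65; the known cells sum to 51, so (5,1) = 14.
From column 1, 65 − (6 + 3 + 17 + 14) gives (3,1) = 25.
From column 3, 65 − (24 + 16 + 13 + 10) gives (5,3) = 2.
Row 3: 25 + 13 + 7 + 1 + ? = 65, so (3,2) = 19.
Row 5 must total 65; the given cells sum to 57, so (5,2) = 8.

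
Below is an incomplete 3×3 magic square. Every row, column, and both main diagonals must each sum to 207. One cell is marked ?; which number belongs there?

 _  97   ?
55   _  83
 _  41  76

48

The remaining cell in row 2 is (2,2) = 207 − 138 = 69.
Row 3 must total 207; the given cells sum to 117, so (3,1) = 90.
The remaining cell in column 1 is (1,1) = 207 − 145 = 62.
Column 3: 83 + 76 + ? = 207, so (1,3) = 48.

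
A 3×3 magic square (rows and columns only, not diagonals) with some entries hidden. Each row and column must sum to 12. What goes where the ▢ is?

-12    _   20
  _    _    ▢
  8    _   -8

Row 1: -12 + 20 + ? = 12, so (1,2) = 4.
From row 3, 12 − (8 + (-8)) gives (3,2) = 12.
The remaining cell in column 1 is (2,1) = 12 − (-4) = 16.
Column 2: 4 + 12 + ? = 12, so (2,2) = -4.
Column 3 must total 12; the given cells sum to 12, so (2,3) = 0.

0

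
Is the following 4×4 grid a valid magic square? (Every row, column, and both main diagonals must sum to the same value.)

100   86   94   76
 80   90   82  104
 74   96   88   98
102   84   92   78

Row 1: 100 + 86 + 94 + 76 = 356.
Row 2: 80 + 90 + 82 + 104 = 356.
Row 3: 74 + 96 + 88 + 98 = 356.
Row 4: 102 + 84 + 92 + 78 = 356.
Column 1: 100 + 80 + 74 + 102 = 356.
Column 2: 86 + 90 + 96 + 84 = 356.
Column 3: 94 + 82 + 88 + 92 = 356.
Column 4: 76 + 104 + 98 + 78 = 356.
Main diagonal: 100 + 90 + 88 + 78 = 356.
Anti-diagonal: 76 + 82 + 96 + 102 = 356.
All lines sum to 356.

Yes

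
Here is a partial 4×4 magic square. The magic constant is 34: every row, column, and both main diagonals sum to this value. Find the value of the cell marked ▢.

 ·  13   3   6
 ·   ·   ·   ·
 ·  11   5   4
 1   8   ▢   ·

10

The remaining cell in row 1 is (1,1) = 34 − 22 = 12.
Using row 3: 11 + 5 + 4 + ? → (3,1) = 34 − 20 = 14.
Using column 1: 12 + 14 + 1 + ? → (2,1) = 34 − 27 = 7.
From column 2, 34 − (13 + 11 + 8) gives (2,2) = 2.
Main diagonal must total 34; the given cells sum to 19, so (4,4) = 15.
The remaining cell in anti-diagonal is (2,3) = 34 − 18 = 16.
From row 2, 34 − (7 + 2 + 16) gives (2,4) = 9.
Row 4: 1 + 8 + 15 + ? = 34, so (4,3) = 10.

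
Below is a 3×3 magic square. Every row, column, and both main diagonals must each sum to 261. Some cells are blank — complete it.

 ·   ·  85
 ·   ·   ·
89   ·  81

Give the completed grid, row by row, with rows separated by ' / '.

93 83 85 / 79 87 95 / 89 91 81

Row 3 must total 261; the given cells sum to 170, so (3,2) = 91.
Column 3: 85 + 81 + ? = 261, so (2,3) = 95.
Using anti-diagonal: 85 + 89 + ? → (2,2) = 261 − 174 = 87.
Row 2: 87 + 95 + ? = 261, so (2,1) = 79.
Column 1 must total 261; the given cells sum to 168, so (1,1) = 93.
Column 2 must total 261; the given cells sum to 178, so (1,2) = 83.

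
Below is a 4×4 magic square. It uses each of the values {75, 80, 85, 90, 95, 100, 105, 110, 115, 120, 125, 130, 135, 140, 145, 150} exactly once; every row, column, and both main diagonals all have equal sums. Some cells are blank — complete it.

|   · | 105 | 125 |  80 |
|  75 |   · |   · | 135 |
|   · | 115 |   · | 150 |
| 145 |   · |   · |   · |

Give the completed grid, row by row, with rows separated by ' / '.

140 105 125 80 / 75 130 110 135 / 90 115 95 150 / 145 100 120 85

The 16 entries sum to 1800, so each line sums to 1800/4 = 450.
Row 1 needs 450; the known cells sum to 310, so (1,1) = 140.
Column 1: 140 + 75 + 145 + ? = 450, so (3,1) = 90.
Using column 4: 80 + 135 + 150 + ? → (4,4) = 450 − 365 = 85.
The remaining cell in anti-diagonal is (2,3) = 450 − 340 = 110.
From row 2, 450 − (75 + 110 + 135) gives (2,2) = 130.
Row 3: 90 + 115 + 150 + ? = 450, so (3,3) = 95.
Column 2: 105 + 130 + 115 + ? = 450, so (4,2) = 100.
Column 3 must total 450; the given cells sum to 330, so (4,3) = 120.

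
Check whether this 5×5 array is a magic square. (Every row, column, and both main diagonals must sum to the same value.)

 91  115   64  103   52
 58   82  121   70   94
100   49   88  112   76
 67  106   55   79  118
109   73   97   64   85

Row 1: 91 + 115 + 64 + 103 + 52 = 425.
Row 2: 58 + 82 + 121 + 70 + 94 = 425.
Row 3: 100 + 49 + 88 + 112 + 76 = 425.
Row 4: 67 + 106 + 55 + 79 + 118 = 425.
Row 5: 109 + 73 + 97 + 64 + 85 = 428.
Column 1: 91 + 58 + 100 + 67 + 109 = 425.
Column 2: 115 + 82 + 49 + 106 + 73 = 425.
Column 3: 64 + 121 + 88 + 55 + 97 = 425.
Column 4: 103 + 70 + 112 + 79 + 64 = 428.
Column 5: 52 + 94 + 76 + 118 + 85 = 425.
Main diagonal: 91 + 82 + 88 + 79 + 85 = 425.
Anti-diagonal: 52 + 70 + 88 + 106 + 109 = 425.

No — column 4 sums to 428 but row 1 sums to 425.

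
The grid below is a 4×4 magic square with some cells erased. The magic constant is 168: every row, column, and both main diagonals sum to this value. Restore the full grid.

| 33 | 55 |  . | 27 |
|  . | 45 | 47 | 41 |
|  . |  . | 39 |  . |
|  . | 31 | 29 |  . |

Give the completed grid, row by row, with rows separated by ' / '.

33 55 53 27 / 35 45 47 41 / 43 37 39 49 / 57 31 29 51

Row 1 must total 168; the given cells sum to 115, so (1,3) = 53.
Using row 2: 45 + 47 + 41 + ? → (2,1) = 168 − 133 = 35.
Column 2 needs 168; the known cells sum to 131, so (3,2) = 37.
Main diagonal needs 168; the known cells sum to 117, so (4,4) = 51.
Using anti-diagonal: 27 + 47 + 37 + ? → (4,1) = 168 − 111 = 57.
From column 1, 168 − (33 + 35 + 57) gives (3,1) = 43.
Using column 4: 27 + 41 + 51 + ? → (3,4) = 168 − 119 = 49.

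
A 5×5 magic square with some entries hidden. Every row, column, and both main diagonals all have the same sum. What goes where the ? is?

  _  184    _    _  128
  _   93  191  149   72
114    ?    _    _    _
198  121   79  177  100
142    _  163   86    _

212

Row 4 is complete and sums to 675; that is the magic constant.
The remaining cell in row 2 is (2,1) = 675 − 505 = 170.
Column 1 needs 675; the known cells sum to 624, so (1,1) = 51.
Anti-diagonal: 128 + 149 + 121 + 142 + ? = 675, so (3,3) = 135.
The remaining cell in column 3 is (1,3) = 675 − 568 = 107.
Main diagonal: 51 + 93 + 135 + 177 + ? = 675, so (5,5) = 219.
Using row 1: 51 + 184 + 107 + 128 + ? → (1,4) = 675 − 470 = 205.
From row 5, 675 − (142 + 163 + 86 + 219) gives (5,2) = 65.
Using column 2: 184 + 93 + 121 + 65 + ? → (3,2) = 675 − 463 = 212.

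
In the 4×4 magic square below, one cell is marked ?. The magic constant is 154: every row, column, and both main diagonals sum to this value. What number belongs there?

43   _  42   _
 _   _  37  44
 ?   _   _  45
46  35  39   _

Row 4: 46 + 35 + 39 + ? = 154, so (4,4) = 34.
Column 3 must total 154; the given cells sum to 118, so (3,3) = 36.
From column 4, 154 − (44 + 45 + 34) gives (1,4) = 31.
Main diagonal must total 154; the given cells sum to 113, so (2,2) = 41.
Anti-diagonal needs 154; the known cells sum to 114, so (3,2) = 40.
Row 1 needs 154; the known cells sum to 116, so (1,2) = 38.
Using row 2: 41 + 37 + 44 + ? → (2,1) = 154 − 122 = 32.
From row 3, 154 − (40 + 36 + 45) gives (3,1) = 33.

33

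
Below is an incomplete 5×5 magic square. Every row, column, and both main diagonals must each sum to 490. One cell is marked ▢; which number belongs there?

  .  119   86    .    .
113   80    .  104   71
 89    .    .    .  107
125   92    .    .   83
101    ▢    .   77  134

The remaining cell in row 2 is (2,3) = 490 − 368 = 122.
The remaining cell in column 1 is (1,1) = 490 − 428 = 62.
From column 5, 490 − (71 + 107 + 83 + 134) gives (1,5) = 95.
Using anti-diagonal: 95 + 104 + 92 + 101 + ? → (3,3) = 490 − 392 = 98.
Using row 1: 62 + 119 + 86 + 95 + ? → (1,4) = 490 − 362 = 128.
Main diagonal: 62 + 80 + 98 + 134 + ? = 490, so (4,4) = 116.
Row 4 must total 490; the given cells sum to 416, so (4,3) = 74.
Column 3: 86 + 122 + 98 + 74 + ? = 490, so (5,3) = 110.
Column 4: 128 + 104 + 116 + 77 + ? = 490, so (3,4) = 65.
Row 3: 89 + 98 + 65 + 107 + ? = 490, so (3,2) = 131.
The remaining cell in row 5 is (5,2) = 490 − 422 = 68.

68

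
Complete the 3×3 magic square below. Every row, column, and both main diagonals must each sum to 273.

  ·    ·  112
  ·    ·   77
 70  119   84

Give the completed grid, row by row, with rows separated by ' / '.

The remaining cell in anti-diagonal is (2,2) = 273 − 182 = 91.
From row 2, 273 − (91 + 77) gives (2,1) = 105.
The remaining cell in column 1 is (1,1) = 273 − 175 = 98.
Column 2 needs 273; the known cells sum to 210, so (1,2) = 63.

98 63 112 / 105 91 77 / 70 119 84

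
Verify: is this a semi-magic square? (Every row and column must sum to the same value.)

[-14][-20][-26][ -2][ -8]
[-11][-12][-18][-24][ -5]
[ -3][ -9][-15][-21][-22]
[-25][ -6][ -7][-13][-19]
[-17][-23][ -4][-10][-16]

Yes

Row 1: -14 + (-20) + (-26) + (-2) + (-8) = -70.
Row 2: -11 + (-12) + (-18) + (-24) + (-5) = -70.
Row 3: -3 + (-9) + (-15) + (-21) + (-22) = -70.
Row 4: -25 + (-6) + (-7) + (-13) + (-19) = -70.
Row 5: -17 + (-23) + (-4) + (-10) + (-16) = -70.
Column 1: -14 + (-11) + (-3) + (-25) + (-17) = -70.
Column 2: -20 + (-12) + (-9) + (-6) + (-23) = -70.
Column 3: -26 + (-18) + (-15) + (-7) + (-4) = -70.
Column 4: -2 + (-24) + (-21) + (-13) + (-10) = -70.
Column 5: -8 + (-5) + (-22) + (-19) + (-16) = -70.
All lines sum to -70.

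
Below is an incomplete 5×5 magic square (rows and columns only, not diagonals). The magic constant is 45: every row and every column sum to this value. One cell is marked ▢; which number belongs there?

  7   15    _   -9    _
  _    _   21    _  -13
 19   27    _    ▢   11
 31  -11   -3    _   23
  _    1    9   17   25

3

The remaining cell in row 4 is (4,4) = 45 − 40 = 5.
Row 5: 1 + 9 + 17 + 25 + ? = 45, so (5,1) = -7.
Column 1 needs 45; the known cells sum to 50, so (2,1) = -5.
Column 2 must total 45; the given cells sum to 32, so (2,2) = 13.
The remaining cell in column 5 is (1,5) = 45 − 46 = -1.
Row 1 needs 45; the known cells sum to 12, so (1,3) = 33.
The remaining cell in row 2 is (2,4) = 45 − 16 = 29.
Column 3 must total 45; the given cells sum to 60, so (3,3) = -15.
Column 4 needs 45; the known cells sum to 42, so (3,4) = 3.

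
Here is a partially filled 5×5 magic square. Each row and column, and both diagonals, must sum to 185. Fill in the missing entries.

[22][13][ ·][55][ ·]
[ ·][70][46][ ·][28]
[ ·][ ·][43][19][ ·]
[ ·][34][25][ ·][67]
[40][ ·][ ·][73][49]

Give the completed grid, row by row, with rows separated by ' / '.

Using main diagonal: 22 + 70 + 43 + 49 + ? → (4,4) = 185 − 184 = 1.
Using row 4: 34 + 25 + 1 + 67 + ? → (4,1) = 185 − 127 = 58.
Column 4 must total 185; the given cells sum to 148, so (2,4) = 37.
From anti-diagonal, 185 − (37 + 43 + 34 + 40) gives (1,5) = 31.
Row 1 needs 185; the known cells sum to 121, so (1,3) = 64.
Row 2 must total 185; the given cells sum to 181, so (2,1) = 4.
Column 1 must total 185; the given cells sum to 124, so (3,1) = 61.
Using column 3: 64 + 46 + 43 + 25 + ? → (5,3) = 185 − 178 = 7.
Column 5 must total 185; the given cells sum to 175, so (3,5) = 10.
Row 3: 61 + 43 + 19 + 10 + ? = 185, so (3,2) = 52.
Row 5 needs 185; the known cells sum to 169, so (5,2) = 16.

22 13 64 55 31 / 4 70 46 37 28 / 61 52 43 19 10 / 58 34 25 1 67 / 40 16 7 73 49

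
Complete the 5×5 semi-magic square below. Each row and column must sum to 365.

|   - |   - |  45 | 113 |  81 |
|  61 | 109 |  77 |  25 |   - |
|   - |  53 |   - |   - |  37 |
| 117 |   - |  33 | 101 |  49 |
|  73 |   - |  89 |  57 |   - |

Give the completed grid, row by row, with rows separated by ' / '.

Row 2: 61 + 109 + 77 + 25 + ? = 365, so (2,5) = 93.
Row 4 must total 365; the given cells sum to 300, so (4,2) = 65.
From column 3, 365 − (45 + 77 + 33 + 89) gives (3,3) = 121.
Column 4: 113 + 25 + 101 + 57 + ? = 365, so (3,4) = 69.
Using column 5: 81 + 93 + 37 + 49 + ? → (5,5) = 365 − 260 = 105.
From row 3, 365 − (53 + 121 + 69 + 37) gives (3,1) = 85.
Using row 5: 73 + 89 + 57 + 105 + ? → (5,2) = 365 − 324 = 41.
The remaining cell in column 1 is (1,1) = 365 − 336 = 29.
Column 2 needs 365; the known cells sum to 268, so (1,2) = 97.

29 97 45 113 81 / 61 109 77 25 93 / 85 53 121 69 37 / 117 65 33 101 49 / 73 41 89 57 105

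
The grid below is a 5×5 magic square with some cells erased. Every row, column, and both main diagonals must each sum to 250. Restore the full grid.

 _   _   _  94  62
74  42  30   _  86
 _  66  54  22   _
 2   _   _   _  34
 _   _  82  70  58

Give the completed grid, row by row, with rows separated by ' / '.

50 38 6 94 62 / 74 42 30 18 86 / 98 66 54 22 10 / 2 90 78 46 34 / 26 14 82 70 58

The remaining cell in row 2 is (2,4) = 250 − 232 = 18.
Using column 4: 94 + 18 + 22 + 70 + ? → (4,4) = 250 − 204 = 46.
Column 5: 62 + 86 + 34 + 58 + ? = 250, so (3,5) = 10.
Main diagonal must total 250; the given cells sum to 200, so (1,1) = 50.
The remaining cell in row 3 is (3,1) = 250 − 152 = 98.
From column 1, 250 − (50 + 74 + 98 + 2) gives (5,1) = 26.
Anti-diagonal must total 250; the given cells sum to 160, so (4,2) = 90.
Using row 4: 2 + 90 + 46 + 34 + ? → (4,3) = 250 − 172 = 78.
Using row 5: 26 + 82 + 70 + 58 + ? → (5,2) = 250 − 236 = 14.
Column 2 needs 250; the known cells sum to 212, so (1,2) = 38.
Column 3 must total 250; the given cells sum to 244, so (1,3) = 6.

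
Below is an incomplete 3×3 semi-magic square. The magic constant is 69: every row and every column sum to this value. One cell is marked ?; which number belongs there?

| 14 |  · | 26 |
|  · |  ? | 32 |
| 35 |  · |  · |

Using row 1: 14 + 26 + ? → (1,2) = 69 − 40 = 29.
The remaining cell in column 1 is (2,1) = 69 − 49 = 20.
From column 3, 69 − (26 + 32) gives (3,3) = 11.
Row 2: 20 + 32 + ? = 69, so (2,2) = 17.

17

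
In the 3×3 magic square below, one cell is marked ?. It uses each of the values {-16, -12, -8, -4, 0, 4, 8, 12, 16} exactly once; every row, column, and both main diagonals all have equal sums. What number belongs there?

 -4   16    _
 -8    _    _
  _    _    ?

The 9 entries sum to 0, so each line sums to 0/3 = 0.
Using row 1: -4 + 16 + ? → (1,3) = 0 − 12 = -12.
Column 1 needs 0; the known cells sum to -12, so (3,1) = 12.
Using anti-diagonal: -12 + 12 + ? → (2,2) = 0 − 0 = 0.
Row 2 must total 0; the given cells sum to -8, so (2,3) = 8.
From column 2, 0 − (16 + 0) gives (3,2) = -16.
From column 3, 0 − (-12 + 8) gives (3,3) = 4.

4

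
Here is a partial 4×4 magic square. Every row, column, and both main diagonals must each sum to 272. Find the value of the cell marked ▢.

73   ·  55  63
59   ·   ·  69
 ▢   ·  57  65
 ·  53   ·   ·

79

Row 1: 73 + 55 + 63 + ? = 272, so (1,2) = 81.
The remaining cell in column 4 is (4,4) = 272 − 197 = 75.
Using main diagonal: 73 + 57 + 75 + ? → (2,2) = 272 − 205 = 67.
Row 2 needs 272; the known cells sum to 195, so (2,3) = 77.
The remaining cell in column 2 is (3,2) = 272 − 201 = 71.
Column 3 needs 272; the known cells sum to 189, so (4,3) = 83.
Using anti-diagonal: 63 + 77 + 71 + ? → (4,1) = 272 − 211 = 61.
Row 3 needs 272; the known cells sum to 193, so (3,1) = 79.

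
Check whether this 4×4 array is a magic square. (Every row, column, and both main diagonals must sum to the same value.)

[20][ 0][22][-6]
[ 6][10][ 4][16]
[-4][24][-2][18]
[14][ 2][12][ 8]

Yes

Row 1: 20 + 0 + 22 + (-6) = 36.
Row 2: 6 + 10 + 4 + 16 = 36.
Row 3: -4 + 24 + (-2) + 18 = 36.
Row 4: 14 + 2 + 12 + 8 = 36.
Column 1: 20 + 6 + (-4) + 14 = 36.
Column 2: 0 + 10 + 24 + 2 = 36.
Column 3: 22 + 4 + (-2) + 12 = 36.
Column 4: -6 + 16 + 18 + 8 = 36.
Main diagonal: 20 + 10 + (-2) + 8 = 36.
Anti-diagonal: -6 + 4 + 24 + 14 = 36.
All lines sum to 36.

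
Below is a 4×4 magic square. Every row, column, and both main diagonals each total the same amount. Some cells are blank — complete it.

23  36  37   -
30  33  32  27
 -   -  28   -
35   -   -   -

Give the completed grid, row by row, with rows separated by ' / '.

Row 2 is already complete: 30 + 33 + 32 + 27 = 122, so that is the magic constant.
From row 1, 122 − (23 + 36 + 37) gives (1,4) = 26.
Column 1 must total 122; the given cells sum to 88, so (3,1) = 34.
Column 3: 37 + 32 + 28 + ? = 122, so (4,3) = 25.
Main diagonal must total 122; the given cells sum to 84, so (4,4) = 38.
Anti-diagonal must total 122; the given cells sum to 93, so (3,2) = 29.
Row 3 needs 122; the known cells sum to 91, so (3,4) = 31.
Row 4 must total 122; the given cells sum to 98, so (4,2) = 24.

23 36 37 26 / 30 33 32 27 / 34 29 28 31 / 35 24 25 38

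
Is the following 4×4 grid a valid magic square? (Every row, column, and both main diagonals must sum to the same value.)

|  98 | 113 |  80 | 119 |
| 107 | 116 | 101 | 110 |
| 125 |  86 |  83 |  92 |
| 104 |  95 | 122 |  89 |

Row 1: 98 + 113 + 80 + 119 = 410.
Row 2: 107 + 116 + 101 + 110 = 434.
Row 3: 125 + 86 + 83 + 92 = 386.
Row 4: 104 + 95 + 122 + 89 = 410.
Column 1: 98 + 107 + 125 + 104 = 434.
Column 2: 113 + 116 + 86 + 95 = 410.
Column 3: 80 + 101 + 83 + 122 = 386.
Column 4: 119 + 110 + 92 + 89 = 410.
Main diagonal: 98 + 116 + 83 + 89 = 386.
Anti-diagonal: 119 + 101 + 86 + 104 = 410.

No — column 3 sums to 386 but anti-diagonal sums to 410.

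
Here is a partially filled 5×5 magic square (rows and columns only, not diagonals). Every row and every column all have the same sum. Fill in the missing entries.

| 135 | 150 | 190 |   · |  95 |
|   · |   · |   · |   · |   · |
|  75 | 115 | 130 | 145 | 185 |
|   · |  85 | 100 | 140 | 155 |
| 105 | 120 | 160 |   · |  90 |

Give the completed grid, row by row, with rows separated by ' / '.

Row 3 is already complete: 75 + 115 + 130 + 145 + 185 = 650, so that is the magic constant.
The remaining cell in row 1 is (1,4) = 650 − 570 = 80.
The remaining cell in row 4 is (4,1) = 650 − 480 = 170.
Row 5 must total 650; the given cells sum to 475, so (5,4) = 175.
Column 1 needs 650; the known cells sum to 485, so (2,1) = 165.
Column 2: 150 + 115 + 85 + 120 + ? = 650, so (2,2) = 180.
Using column 3: 190 + 130 + 100 + 160 + ? → (2,3) = 650 − 580 = 70.
From column 4, 650 − (80 + 145 + 140 + 175) gives (2,4) = 110.
Column 5: 95 + 185 + 155 + 90 + ? = 650, so (2,5) = 125.

135 150 190 80 95 / 165 180 70 110 125 / 75 115 130 145 185 / 170 85 100 140 155 / 105 120 160 175 90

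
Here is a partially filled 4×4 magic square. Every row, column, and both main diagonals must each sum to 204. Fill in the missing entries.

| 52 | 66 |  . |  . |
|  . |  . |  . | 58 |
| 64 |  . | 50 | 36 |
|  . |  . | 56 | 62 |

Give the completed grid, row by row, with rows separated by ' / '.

52 66 38 48 / 46 40 60 58 / 64 54 50 36 / 42 44 56 62

From row 3, 204 − (64 + 50 + 36) gives (3,2) = 54.
Column 4 needs 204; the known cells sum to 156, so (1,4) = 48.
Using main diagonal: 52 + 50 + 62 + ? → (2,2) = 204 − 164 = 40.
Row 1 needs 204; the known cells sum to 166, so (1,3) = 38.
Column 2 must total 204; the given cells sum to 160, so (4,2) = 44.
Column 3 needs 204; the known cells sum to 144, so (2,3) = 60.
Using anti-diagonal: 48 + 60 + 54 + ? → (4,1) = 204 − 162 = 42.
Using row 2: 40 + 60 + 58 + ? → (2,1) = 204 − 158 = 46.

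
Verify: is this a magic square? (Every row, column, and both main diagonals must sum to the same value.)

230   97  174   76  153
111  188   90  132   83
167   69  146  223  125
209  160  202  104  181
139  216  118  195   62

Row 1: 230 + 97 + 174 + 76 + 153 = 730.
Row 2: 111 + 188 + 90 + 132 + 83 = 604.
Row 3: 167 + 69 + 146 + 223 + 125 = 730.
Row 4: 209 + 160 + 202 + 104 + 181 = 856.
Row 5: 139 + 216 + 118 + 195 + 62 = 730.
Column 1: 230 + 111 + 167 + 209 + 139 = 856.
Column 2: 97 + 188 + 69 + 160 + 216 = 730.
Column 3: 174 + 90 + 146 + 202 + 118 = 730.
Column 4: 76 + 132 + 223 + 104 + 195 = 730.
Column 5: 153 + 83 + 125 + 181 + 62 = 604.
Main diagonal: 230 + 188 + 146 + 104 + 62 = 730.
Anti-diagonal: 153 + 132 + 146 + 160 + 139 = 730.

No — row 5 sums to 730 but row 4 sums to 856.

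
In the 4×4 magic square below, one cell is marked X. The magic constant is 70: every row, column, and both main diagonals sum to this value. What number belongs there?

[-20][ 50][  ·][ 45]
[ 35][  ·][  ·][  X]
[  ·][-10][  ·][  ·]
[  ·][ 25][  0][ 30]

Row 1 needs 70; the known cells sum to 75, so (1,3) = -5.
The remaining cell in row 4 is (4,1) = 70 − 55 = 15.
From column 1, 70 − (-20 + 35 + 15) gives (3,1) = 40.
Column 2 needs 70; the known cells sum to 65, so (2,2) = 5.
Main diagonal needs 70; the known cells sum to 15, so (3,3) = 55.
From anti-diagonal, 70 − (45 + (-10) + 15) gives (2,3) = 20.
Row 2: 35 + 5 + 20 + ? = 70, so (2,4) = 10.

10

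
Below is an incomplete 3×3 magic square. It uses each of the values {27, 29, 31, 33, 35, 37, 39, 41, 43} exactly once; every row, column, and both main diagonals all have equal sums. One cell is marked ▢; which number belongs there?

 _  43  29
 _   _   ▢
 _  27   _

39

The 9 entries sum to 315, so each line sums to 315/3 = 105.
Row 1 must total 105; the given cells sum to 72, so (1,1) = 33.
From column 2, 105 − (43 + 27) gives (2,2) = 35.
Main diagonal must total 105; the given cells sum to 68, so (3,3) = 37.
Anti-diagonal: 29 + 35 + ? = 105, so (3,1) = 41.
The remaining cell in column 1 is (2,1) = 105 − 74 = 31.
From column 3, 105 − (29 + 37) gives (2,3) = 39.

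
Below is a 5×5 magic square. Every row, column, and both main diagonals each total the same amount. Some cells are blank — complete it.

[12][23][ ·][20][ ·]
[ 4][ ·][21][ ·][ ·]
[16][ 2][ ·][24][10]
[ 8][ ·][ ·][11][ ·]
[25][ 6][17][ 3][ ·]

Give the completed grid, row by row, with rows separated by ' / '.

12 23 9 20 1 / 4 15 21 7 18 / 16 2 13 24 10 / 8 19 5 11 22 / 25 6 17 3 14

Column 1 is already complete: 12 + 4 + 16 + 8 + 25 = 65, so that is the magic constant.
Using row 3: 16 + 2 + 24 + 10 + ? → (3,3) = 65 − 52 = 13.
Row 5 must total 65; the given cells sum to 51, so (5,5) = 14.
Using column 4: 20 + 24 + 11 + 3 + ? → (2,4) = 65 − 58 = 7.
Main diagonal must total 65; the given cells sum to 50, so (2,2) = 15.
The remaining cell in row 2 is (2,5) = 65 − 47 = 18.
Column 2: 23 + 15 + 2 + 6 + ? = 65, so (4,2) = 19.
Using anti-diagonal: 7 + 13 + 19 + 25 + ? → (1,5) = 65 − 64 = 1.
Using row 1: 12 + 23 + 20 + 1 + ? → (1,3) = 65 − 56 = 9.
Column 3 needs 65; the known cells sum to 60, so (4,3) = 5.
Using column 5: 1 + 18 + 10 + 14 + ? → (4,5) = 65 − 43 = 22.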